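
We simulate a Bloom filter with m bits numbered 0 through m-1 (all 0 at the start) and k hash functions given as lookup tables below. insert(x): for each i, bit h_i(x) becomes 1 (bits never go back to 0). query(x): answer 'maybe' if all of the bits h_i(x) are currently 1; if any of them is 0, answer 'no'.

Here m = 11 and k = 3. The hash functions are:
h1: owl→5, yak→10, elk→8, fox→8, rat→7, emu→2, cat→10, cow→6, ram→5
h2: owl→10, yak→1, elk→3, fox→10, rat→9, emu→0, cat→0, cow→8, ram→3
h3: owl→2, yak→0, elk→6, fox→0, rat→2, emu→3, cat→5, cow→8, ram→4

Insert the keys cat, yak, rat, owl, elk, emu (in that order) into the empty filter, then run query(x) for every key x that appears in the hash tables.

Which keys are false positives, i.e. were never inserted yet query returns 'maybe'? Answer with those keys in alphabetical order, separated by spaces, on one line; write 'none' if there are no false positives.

Start: bits=00000000000
After insert 'cat': sets bits 0 5 10 -> bits=10000100001
After insert 'yak': sets bits 0 1 10 -> bits=11000100001
After insert 'rat': sets bits 2 7 9 -> bits=11100101011
After insert 'owl': sets bits 2 5 10 -> bits=11100101011
After insert 'elk': sets bits 3 6 8 -> bits=11110111111
After insert 'emu': sets bits 0 2 3 -> bits=11110111111
Not inserted: cow fox ram — query each against bits=11110111111:
query cow: checks bit6=1, bit8=1 (all 1) -> maybe => FALSE POSITIVE
query fox: checks bit0=1, bit8=1, bit10=1 (all 1) -> maybe => FALSE POSITIVE
query ram: checks bit3=1, bit4=0, bit5=1 (has a 0) -> no => not a false positive
False positives (alphabetical): cow fox

Answer: cow fox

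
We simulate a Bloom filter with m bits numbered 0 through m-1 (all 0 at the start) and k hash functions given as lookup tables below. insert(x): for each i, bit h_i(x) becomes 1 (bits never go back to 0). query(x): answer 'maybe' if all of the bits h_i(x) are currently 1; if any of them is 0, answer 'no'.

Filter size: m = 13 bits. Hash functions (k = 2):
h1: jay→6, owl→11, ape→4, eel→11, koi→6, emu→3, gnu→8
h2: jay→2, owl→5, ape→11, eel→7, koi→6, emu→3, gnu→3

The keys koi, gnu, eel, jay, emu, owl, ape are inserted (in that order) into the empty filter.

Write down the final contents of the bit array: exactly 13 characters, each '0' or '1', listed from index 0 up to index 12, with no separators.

Answer: 0011111110010

Derivation:
Start: bits=0000000000000
After insert 'koi': sets bits 6 -> bits=0000001000000
After insert 'gnu': sets bits 3 8 -> bits=0001001010000
After insert 'eel': sets bits 7 11 -> bits=0001001110010
After insert 'jay': sets bits 2 6 -> bits=0011001110010
After insert 'emu': sets bits 3 -> bits=0011001110010
After insert 'owl': sets bits 5 11 -> bits=0011011110010
After insert 'ape': sets bits 4 11 -> bits=0011111110010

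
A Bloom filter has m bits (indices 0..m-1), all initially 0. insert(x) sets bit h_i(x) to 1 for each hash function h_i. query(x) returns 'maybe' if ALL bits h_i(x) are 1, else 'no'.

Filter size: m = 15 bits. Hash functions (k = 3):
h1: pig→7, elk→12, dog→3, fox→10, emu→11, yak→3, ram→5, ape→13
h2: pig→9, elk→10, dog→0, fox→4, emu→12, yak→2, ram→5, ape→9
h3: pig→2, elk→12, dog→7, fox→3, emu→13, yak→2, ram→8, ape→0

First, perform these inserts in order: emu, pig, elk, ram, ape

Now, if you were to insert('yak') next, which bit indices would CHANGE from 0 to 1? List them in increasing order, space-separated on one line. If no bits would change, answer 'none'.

Start: bits=000000000000000
After insert 'emu': sets bits 11 12 13 -> bits=000000000001110
After insert 'pig': sets bits 2 7 9 -> bits=001000010101110
After insert 'elk': sets bits 10 12 -> bits=001000010111110
After insert 'ram': sets bits 5 8 -> bits=001001011111110
After insert 'ape': sets bits 0 9 13 -> bits=101001011111110
insert 'yak' would touch bits 2 3; currently bit2=1, bit3=0
Bits that are 0 among those (would change 0->1): 3

Answer: 3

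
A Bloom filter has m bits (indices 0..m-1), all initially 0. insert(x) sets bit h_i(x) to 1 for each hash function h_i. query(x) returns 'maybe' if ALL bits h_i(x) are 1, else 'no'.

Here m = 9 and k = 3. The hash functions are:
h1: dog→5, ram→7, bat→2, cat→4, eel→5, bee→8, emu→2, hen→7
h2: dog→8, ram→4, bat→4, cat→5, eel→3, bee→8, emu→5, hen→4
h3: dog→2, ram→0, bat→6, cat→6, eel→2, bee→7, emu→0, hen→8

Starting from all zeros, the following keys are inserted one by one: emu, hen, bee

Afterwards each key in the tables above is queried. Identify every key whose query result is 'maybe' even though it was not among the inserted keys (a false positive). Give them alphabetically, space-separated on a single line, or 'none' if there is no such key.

Start: bits=000000000
After insert 'emu': sets bits 0 2 5 -> bits=101001000
After insert 'hen': sets bits 4 7 8 -> bits=101011011
After insert 'bee': sets bits 7 8 -> bits=101011011
Not inserted: bat cat dog eel ram — query each against bits=101011011:
query bat: checks bit2=1, bit4=1, bit6=0 (has a 0) -> no => not a false positive
query cat: checks bit4=1, bit5=1, bit6=0 (has a 0) -> no => not a false positive
query dog: checks bit2=1, bit5=1, bit8=1 (all 1) -> maybe => FALSE POSITIVE
query eel: checks bit2=1, bit3=0, bit5=1 (has a 0) -> no => not a false positive
query ram: checks bit0=1, bit4=1, bit7=1 (all 1) -> maybe => FALSE POSITIVE
False positives (alphabetical): dog ram

Answer: dog ram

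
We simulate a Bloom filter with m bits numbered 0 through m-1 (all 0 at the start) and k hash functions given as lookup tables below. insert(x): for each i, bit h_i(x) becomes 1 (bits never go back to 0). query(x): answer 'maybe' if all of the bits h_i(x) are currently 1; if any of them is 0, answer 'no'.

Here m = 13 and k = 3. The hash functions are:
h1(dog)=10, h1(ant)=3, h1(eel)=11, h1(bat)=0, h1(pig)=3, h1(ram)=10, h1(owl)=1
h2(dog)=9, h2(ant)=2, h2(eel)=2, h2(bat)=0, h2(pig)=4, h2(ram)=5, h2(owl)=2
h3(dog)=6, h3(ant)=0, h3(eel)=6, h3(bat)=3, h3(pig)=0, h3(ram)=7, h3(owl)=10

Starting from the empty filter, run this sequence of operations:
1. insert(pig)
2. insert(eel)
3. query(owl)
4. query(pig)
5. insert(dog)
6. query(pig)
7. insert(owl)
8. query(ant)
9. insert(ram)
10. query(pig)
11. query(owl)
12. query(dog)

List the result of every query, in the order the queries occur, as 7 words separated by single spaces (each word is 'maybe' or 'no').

Answer: no maybe maybe maybe maybe maybe maybe

Derivation:
Start: bits=0000000000000
Op 1: insert pig -> sets bits 0 3 4 -> bits=1001100000000
Op 2: insert eel -> sets bits 2 6 11 -> bits=1011101000010
Op 3: query owl -> checks bit1=0, bit2=1, bit10=0 (has a 0) -> no
Op 4: query pig -> checks bit0=1, bit3=1, bit4=1 (all 1) -> maybe
Op 5: insert dog -> sets bits 6 9 10 -> bits=1011101001110
Op 6: query pig -> checks bit0=1, bit3=1, bit4=1 (all 1) -> maybe
Op 7: insert owl -> sets bits 1 2 10 -> bits=1111101001110
Op 8: query ant -> checks bit0=1, bit2=1, bit3=1 (all 1) -> maybe
Op 9: insert ram -> sets bits 5 7 10 -> bits=1111111101110
Op 10: query pig -> checks bit0=1, bit3=1, bit4=1 (all 1) -> maybe
Op 11: query owl -> checks bit1=1, bit2=1, bit10=1 (all 1) -> maybe
Op 12: query dog -> checks bit6=1, bit9=1, bit10=1 (all 1) -> maybe
Query results in order: no maybe maybe maybe maybe maybe maybe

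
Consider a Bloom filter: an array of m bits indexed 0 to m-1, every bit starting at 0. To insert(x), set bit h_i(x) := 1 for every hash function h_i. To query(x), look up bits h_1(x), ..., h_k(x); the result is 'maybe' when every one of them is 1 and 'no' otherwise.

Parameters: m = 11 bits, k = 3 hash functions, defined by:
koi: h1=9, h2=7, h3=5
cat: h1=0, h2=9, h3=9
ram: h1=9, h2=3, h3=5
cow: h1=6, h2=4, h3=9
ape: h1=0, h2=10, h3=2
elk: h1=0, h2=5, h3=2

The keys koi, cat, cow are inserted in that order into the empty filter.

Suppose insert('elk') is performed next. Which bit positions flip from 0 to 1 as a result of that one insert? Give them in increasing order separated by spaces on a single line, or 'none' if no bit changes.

Answer: 2

Derivation:
Start: bits=00000000000
After insert 'koi': sets bits 5 7 9 -> bits=00000101010
After insert 'cat': sets bits 0 9 -> bits=10000101010
After insert 'cow': sets bits 4 6 9 -> bits=10001111010
insert 'elk' would touch bits 0 2 5; currently bit0=1, bit2=0, bit5=1
Bits that are 0 among those (would change 0->1): 2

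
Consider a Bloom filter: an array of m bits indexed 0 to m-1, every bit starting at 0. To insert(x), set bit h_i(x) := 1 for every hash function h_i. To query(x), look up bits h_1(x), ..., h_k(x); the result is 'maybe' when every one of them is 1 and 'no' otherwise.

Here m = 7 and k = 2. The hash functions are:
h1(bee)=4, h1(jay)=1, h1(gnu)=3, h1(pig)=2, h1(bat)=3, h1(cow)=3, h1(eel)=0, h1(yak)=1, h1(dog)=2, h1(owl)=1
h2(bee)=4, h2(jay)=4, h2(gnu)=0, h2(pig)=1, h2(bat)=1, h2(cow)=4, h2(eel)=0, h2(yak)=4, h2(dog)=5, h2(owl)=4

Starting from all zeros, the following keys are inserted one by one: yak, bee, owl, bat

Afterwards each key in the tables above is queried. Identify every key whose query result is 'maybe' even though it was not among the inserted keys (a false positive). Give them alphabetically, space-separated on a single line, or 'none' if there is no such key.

Answer: cow jay

Derivation:
Start: bits=0000000
After insert 'yak': sets bits 1 4 -> bits=0100100
After insert 'bee': sets bits 4 -> bits=0100100
After insert 'owl': sets bits 1 4 -> bits=0100100
After insert 'bat': sets bits 1 3 -> bits=0101100
Not inserted: cow dog eel gnu jay pig — query each against bits=0101100:
query cow: checks bit3=1, bit4=1 (all 1) -> maybe => FALSE POSITIVE
query dog: checks bit2=0, bit5=0 (has a 0) -> no => not a false positive
query eel: checks bit0=0 (has a 0) -> no => not a false positive
query gnu: checks bit0=0, bit3=1 (has a 0) -> no => not a false positive
query jay: checks bit1=1, bit4=1 (all 1) -> maybe => FALSE POSITIVE
query pig: checks bit1=1, bit2=0 (has a 0) -> no => not a false positive
False positives (alphabetical): cow jay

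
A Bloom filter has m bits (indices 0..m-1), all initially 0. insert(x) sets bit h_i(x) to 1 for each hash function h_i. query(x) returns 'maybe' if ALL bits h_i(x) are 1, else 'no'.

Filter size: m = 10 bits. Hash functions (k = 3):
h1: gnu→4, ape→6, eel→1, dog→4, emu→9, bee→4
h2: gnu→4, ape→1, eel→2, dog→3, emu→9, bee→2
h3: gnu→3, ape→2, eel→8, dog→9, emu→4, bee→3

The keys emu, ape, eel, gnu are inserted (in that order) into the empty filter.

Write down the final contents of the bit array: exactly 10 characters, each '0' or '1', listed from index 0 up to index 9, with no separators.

Start: bits=0000000000
After insert 'emu': sets bits 4 9 -> bits=0000100001
After insert 'ape': sets bits 1 2 6 -> bits=0110101001
After insert 'eel': sets bits 1 2 8 -> bits=0110101011
After insert 'gnu': sets bits 3 4 -> bits=0111101011

Answer: 0111101011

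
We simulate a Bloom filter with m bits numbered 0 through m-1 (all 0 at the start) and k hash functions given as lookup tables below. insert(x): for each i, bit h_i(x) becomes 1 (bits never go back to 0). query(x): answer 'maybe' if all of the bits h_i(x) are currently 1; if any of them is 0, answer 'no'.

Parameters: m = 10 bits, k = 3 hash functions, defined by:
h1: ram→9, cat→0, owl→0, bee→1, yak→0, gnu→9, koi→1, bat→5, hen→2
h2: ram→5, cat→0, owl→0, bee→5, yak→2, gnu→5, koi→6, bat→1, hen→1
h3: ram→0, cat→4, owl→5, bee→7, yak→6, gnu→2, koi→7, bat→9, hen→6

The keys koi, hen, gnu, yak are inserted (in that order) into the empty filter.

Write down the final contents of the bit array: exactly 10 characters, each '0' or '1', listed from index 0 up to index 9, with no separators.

Answer: 1110011101

Derivation:
Start: bits=0000000000
After insert 'koi': sets bits 1 6 7 -> bits=0100001100
After insert 'hen': sets bits 1 2 6 -> bits=0110001100
After insert 'gnu': sets bits 2 5 9 -> bits=0110011101
After insert 'yak': sets bits 0 2 6 -> bits=1110011101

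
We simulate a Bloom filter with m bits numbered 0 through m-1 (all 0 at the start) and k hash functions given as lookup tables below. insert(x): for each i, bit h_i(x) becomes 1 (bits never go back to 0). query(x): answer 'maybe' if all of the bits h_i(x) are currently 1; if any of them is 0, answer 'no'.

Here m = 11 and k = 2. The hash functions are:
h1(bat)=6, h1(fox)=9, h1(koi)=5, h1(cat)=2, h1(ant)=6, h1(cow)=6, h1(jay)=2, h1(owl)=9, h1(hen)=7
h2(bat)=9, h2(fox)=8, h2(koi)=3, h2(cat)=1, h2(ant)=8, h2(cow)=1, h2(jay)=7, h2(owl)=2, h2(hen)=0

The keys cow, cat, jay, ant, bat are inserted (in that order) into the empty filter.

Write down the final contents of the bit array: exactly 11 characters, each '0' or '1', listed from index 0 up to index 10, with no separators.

Answer: 01100011110

Derivation:
Start: bits=00000000000
After insert 'cow': sets bits 1 6 -> bits=01000010000
After insert 'cat': sets bits 1 2 -> bits=01100010000
After insert 'jay': sets bits 2 7 -> bits=01100011000
After insert 'ant': sets bits 6 8 -> bits=01100011100
After insert 'bat': sets bits 6 9 -> bits=01100011110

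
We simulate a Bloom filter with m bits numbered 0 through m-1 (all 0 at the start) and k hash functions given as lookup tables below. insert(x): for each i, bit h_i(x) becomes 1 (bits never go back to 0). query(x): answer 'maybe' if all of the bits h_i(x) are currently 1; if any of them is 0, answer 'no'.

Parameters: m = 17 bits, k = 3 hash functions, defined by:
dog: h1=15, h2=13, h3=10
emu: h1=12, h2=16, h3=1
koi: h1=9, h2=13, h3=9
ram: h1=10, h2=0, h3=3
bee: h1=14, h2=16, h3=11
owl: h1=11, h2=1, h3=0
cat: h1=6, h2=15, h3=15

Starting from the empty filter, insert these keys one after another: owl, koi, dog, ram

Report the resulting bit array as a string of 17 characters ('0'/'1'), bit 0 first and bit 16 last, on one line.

Answer: 11010000011101010

Derivation:
Start: bits=00000000000000000
After insert 'owl': sets bits 0 1 11 -> bits=11000000000100000
After insert 'koi': sets bits 9 13 -> bits=11000000010101000
After insert 'dog': sets bits 10 13 15 -> bits=11000000011101010
After insert 'ram': sets bits 0 3 10 -> bits=11010000011101010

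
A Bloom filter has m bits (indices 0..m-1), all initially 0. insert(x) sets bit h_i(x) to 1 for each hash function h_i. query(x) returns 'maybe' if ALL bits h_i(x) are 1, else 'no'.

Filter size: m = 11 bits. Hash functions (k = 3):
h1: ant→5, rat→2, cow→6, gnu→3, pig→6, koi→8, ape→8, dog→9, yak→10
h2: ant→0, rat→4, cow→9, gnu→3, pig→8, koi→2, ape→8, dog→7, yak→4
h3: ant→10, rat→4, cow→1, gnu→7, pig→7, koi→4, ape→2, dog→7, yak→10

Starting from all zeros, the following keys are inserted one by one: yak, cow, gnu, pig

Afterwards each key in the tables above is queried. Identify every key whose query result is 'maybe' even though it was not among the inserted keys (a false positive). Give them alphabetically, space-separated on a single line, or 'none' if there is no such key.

Start: bits=00000000000
After insert 'yak': sets bits 4 10 -> bits=00001000001
After insert 'cow': sets bits 1 6 9 -> bits=01001010011
After insert 'gnu': sets bits 3 7 -> bits=01011011011
After insert 'pig': sets bits 6 7 8 -> bits=01011011111
Not inserted: ant ape dog koi rat — query each against bits=01011011111:
query ant: checks bit0=0, bit5=0, bit10=1 (has a 0) -> no => not a false positive
query ape: checks bit2=0, bit8=1 (has a 0) -> no => not a false positive
query dog: checks bit7=1, bit9=1 (all 1) -> maybe => FALSE POSITIVE
query koi: checks bit2=0, bit4=1, bit8=1 (has a 0) -> no => not a false positive
query rat: checks bit2=0, bit4=1 (has a 0) -> no => not a false positive
False positives (alphabetical): dog

Answer: dog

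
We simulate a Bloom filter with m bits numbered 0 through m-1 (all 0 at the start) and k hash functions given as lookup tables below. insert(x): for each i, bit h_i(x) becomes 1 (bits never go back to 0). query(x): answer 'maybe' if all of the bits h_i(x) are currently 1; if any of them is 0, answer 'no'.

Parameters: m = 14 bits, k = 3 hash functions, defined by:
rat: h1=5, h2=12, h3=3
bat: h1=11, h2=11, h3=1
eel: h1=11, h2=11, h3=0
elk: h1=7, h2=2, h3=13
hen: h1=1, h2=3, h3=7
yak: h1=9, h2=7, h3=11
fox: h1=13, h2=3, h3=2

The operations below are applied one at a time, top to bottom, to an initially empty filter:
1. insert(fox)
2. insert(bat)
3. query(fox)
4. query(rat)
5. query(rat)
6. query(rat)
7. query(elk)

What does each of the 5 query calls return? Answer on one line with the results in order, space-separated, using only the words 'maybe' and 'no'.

Answer: maybe no no no no

Derivation:
Start: bits=00000000000000
Op 1: insert fox -> sets bits 2 3 13 -> bits=00110000000001
Op 2: insert bat -> sets bits 1 11 -> bits=01110000000101
Op 3: query fox -> checks bit2=1, bit3=1, bit13=1 (all 1) -> maybe
Op 4: query rat -> checks bit3=1, bit5=0, bit12=0 (has a 0) -> no
Op 5: query rat -> checks bit3=1, bit5=0, bit12=0 (has a 0) -> no
Op 6: query rat -> checks bit3=1, bit5=0, bit12=0 (has a 0) -> no
Op 7: query elk -> checks bit2=1, bit7=0, bit13=1 (has a 0) -> no
Query results in order: maybe no no no no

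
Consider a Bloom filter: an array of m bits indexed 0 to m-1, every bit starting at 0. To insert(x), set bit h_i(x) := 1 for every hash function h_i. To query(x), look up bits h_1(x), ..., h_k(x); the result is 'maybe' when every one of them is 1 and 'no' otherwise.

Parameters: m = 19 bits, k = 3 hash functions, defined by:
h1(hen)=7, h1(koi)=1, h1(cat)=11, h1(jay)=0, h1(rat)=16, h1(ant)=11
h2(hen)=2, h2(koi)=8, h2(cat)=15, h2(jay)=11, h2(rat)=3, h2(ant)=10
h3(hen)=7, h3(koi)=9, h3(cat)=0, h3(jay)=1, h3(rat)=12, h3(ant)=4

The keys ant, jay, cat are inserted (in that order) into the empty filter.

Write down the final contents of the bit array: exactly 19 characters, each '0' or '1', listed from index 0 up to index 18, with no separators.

Start: bits=0000000000000000000
After insert 'ant': sets bits 4 10 11 -> bits=0000100000110000000
After insert 'jay': sets bits 0 1 11 -> bits=1100100000110000000
After insert 'cat': sets bits 0 11 15 -> bits=1100100000110001000

Answer: 1100100000110001000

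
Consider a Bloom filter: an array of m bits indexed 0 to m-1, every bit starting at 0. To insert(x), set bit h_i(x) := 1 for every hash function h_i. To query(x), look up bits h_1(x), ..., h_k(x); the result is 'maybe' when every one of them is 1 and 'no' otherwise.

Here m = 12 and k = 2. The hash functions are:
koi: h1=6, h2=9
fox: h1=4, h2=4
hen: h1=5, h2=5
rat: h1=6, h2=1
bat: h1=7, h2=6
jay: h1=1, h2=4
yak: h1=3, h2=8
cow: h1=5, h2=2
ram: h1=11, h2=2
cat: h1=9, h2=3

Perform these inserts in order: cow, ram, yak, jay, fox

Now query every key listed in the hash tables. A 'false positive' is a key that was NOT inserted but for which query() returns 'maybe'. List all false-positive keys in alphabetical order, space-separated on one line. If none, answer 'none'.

Start: bits=000000000000
After insert 'cow': sets bits 2 5 -> bits=001001000000
After insert 'ram': sets bits 2 11 -> bits=001001000001
After insert 'yak': sets bits 3 8 -> bits=001101001001
After insert 'jay': sets bits 1 4 -> bits=011111001001
After insert 'fox': sets bits 4 -> bits=011111001001
Not inserted: bat cat hen koi rat — query each against bits=011111001001:
query bat: checks bit6=0, bit7=0 (has a 0) -> no => not a false positive
query cat: checks bit3=1, bit9=0 (has a 0) -> no => not a false positive
query hen: checks bit5=1 (all 1) -> maybe => FALSE POSITIVE
query koi: checks bit6=0, bit9=0 (has a 0) -> no => not a false positive
query rat: checks bit1=1, bit6=0 (has a 0) -> no => not a false positive
False positives (alphabetical): hen

Answer: hen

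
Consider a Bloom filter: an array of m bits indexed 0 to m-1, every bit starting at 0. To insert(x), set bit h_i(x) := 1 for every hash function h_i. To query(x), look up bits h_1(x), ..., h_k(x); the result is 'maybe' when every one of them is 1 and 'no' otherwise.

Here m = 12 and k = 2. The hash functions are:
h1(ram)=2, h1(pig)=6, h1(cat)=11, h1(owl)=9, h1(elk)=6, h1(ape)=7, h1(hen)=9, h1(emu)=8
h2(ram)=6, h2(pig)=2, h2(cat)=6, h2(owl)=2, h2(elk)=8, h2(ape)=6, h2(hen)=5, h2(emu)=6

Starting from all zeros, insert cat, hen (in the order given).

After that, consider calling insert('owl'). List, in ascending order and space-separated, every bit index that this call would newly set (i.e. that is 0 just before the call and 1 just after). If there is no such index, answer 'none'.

Start: bits=000000000000
After insert 'cat': sets bits 6 11 -> bits=000000100001
After insert 'hen': sets bits 5 9 -> bits=000001100101
insert 'owl' would touch bits 2 9; currently bit2=0, bit9=1
Bits that are 0 among those (would change 0->1): 2

Answer: 2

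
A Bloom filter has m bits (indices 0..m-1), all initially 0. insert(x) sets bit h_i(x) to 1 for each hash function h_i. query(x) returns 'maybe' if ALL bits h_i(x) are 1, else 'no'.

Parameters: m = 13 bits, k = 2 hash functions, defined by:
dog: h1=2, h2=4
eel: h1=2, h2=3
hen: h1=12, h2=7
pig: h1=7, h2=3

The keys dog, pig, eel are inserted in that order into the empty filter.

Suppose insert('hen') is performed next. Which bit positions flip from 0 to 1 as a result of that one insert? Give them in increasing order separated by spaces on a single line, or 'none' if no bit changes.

Answer: 12

Derivation:
Start: bits=0000000000000
After insert 'dog': sets bits 2 4 -> bits=0010100000000
After insert 'pig': sets bits 3 7 -> bits=0011100100000
After insert 'eel': sets bits 2 3 -> bits=0011100100000
insert 'hen' would touch bits 7 12; currently bit7=1, bit12=0
Bits that are 0 among those (would change 0->1): 12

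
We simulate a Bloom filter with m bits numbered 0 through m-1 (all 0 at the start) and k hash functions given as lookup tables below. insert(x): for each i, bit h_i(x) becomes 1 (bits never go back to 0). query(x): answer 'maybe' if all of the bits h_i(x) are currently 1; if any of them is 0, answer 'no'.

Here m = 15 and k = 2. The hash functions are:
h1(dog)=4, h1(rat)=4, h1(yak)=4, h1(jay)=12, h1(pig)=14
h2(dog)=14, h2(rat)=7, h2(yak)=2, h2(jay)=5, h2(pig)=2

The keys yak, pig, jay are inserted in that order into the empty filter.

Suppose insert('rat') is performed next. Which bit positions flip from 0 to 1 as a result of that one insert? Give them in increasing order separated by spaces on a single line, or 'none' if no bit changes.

Answer: 7

Derivation:
Start: bits=000000000000000
After insert 'yak': sets bits 2 4 -> bits=001010000000000
After insert 'pig': sets bits 2 14 -> bits=001010000000001
After insert 'jay': sets bits 5 12 -> bits=001011000000101
insert 'rat' would touch bits 4 7; currently bit4=1, bit7=0
Bits that are 0 among those (would change 0->1): 7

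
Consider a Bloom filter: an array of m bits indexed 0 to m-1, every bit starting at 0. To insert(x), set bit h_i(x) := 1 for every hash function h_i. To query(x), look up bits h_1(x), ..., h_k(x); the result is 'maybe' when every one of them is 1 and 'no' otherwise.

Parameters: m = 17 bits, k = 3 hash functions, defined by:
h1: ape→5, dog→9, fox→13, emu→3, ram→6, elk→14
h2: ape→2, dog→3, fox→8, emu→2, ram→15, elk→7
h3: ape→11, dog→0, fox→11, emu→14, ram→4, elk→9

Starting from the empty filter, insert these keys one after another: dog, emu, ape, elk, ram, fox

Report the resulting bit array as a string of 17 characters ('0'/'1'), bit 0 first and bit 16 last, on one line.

Answer: 10111111110101110

Derivation:
Start: bits=00000000000000000
After insert 'dog': sets bits 0 3 9 -> bits=10010000010000000
After insert 'emu': sets bits 2 3 14 -> bits=10110000010000100
After insert 'ape': sets bits 2 5 11 -> bits=10110100010100100
After insert 'elk': sets bits 7 9 14 -> bits=10110101010100100
After insert 'ram': sets bits 4 6 15 -> bits=10111111010100110
After insert 'fox': sets bits 8 11 13 -> bits=10111111110101110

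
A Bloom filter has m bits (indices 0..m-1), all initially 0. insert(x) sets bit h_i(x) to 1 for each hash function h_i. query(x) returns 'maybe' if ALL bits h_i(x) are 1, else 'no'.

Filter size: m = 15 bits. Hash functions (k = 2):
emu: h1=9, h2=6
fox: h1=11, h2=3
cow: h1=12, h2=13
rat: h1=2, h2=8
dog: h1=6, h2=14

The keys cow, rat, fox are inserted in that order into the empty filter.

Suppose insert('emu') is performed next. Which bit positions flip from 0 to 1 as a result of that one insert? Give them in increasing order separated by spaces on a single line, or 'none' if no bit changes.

Start: bits=000000000000000
After insert 'cow': sets bits 12 13 -> bits=000000000000110
After insert 'rat': sets bits 2 8 -> bits=001000001000110
After insert 'fox': sets bits 3 11 -> bits=001100001001110
insert 'emu' would touch bits 6 9; currently bit6=0, bit9=0
Bits that are 0 among those (would change 0->1): 6 9

Answer: 6 9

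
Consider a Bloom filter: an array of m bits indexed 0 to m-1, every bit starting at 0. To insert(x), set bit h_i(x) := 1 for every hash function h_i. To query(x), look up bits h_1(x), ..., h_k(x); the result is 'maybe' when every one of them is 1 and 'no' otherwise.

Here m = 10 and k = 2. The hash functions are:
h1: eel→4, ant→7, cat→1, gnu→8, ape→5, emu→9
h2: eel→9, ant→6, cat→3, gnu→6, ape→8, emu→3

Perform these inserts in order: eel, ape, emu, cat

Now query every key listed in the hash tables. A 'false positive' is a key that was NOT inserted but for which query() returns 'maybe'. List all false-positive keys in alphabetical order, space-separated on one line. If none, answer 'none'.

Answer: none

Derivation:
Start: bits=0000000000
After insert 'eel': sets bits 4 9 -> bits=0000100001
After insert 'ape': sets bits 5 8 -> bits=0000110011
After insert 'emu': sets bits 3 9 -> bits=0001110011
After insert 'cat': sets bits 1 3 -> bits=0101110011
Not inserted: ant gnu — query each against bits=0101110011:
query ant: checks bit6=0, bit7=0 (has a 0) -> no => not a false positive
query gnu: checks bit6=0, bit8=1 (has a 0) -> no => not a false positive
False positives (alphabetical): none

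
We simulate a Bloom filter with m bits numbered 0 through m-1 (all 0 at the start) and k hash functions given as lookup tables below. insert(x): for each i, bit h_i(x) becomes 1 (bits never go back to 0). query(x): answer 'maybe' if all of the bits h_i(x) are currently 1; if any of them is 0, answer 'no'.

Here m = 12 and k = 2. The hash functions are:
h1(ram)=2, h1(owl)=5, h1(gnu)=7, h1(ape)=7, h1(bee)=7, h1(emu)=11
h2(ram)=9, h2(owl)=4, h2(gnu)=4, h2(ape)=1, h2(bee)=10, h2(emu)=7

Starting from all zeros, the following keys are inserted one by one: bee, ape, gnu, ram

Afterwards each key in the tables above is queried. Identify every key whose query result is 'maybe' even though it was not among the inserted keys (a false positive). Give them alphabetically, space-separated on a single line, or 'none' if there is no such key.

Start: bits=000000000000
After insert 'bee': sets bits 7 10 -> bits=000000010010
After insert 'ape': sets bits 1 7 -> bits=010000010010
After insert 'gnu': sets bits 4 7 -> bits=010010010010
After insert 'ram': sets bits 2 9 -> bits=011010010110
Not inserted: emu owl — query each against bits=011010010110:
query emu: checks bit7=1, bit11=0 (has a 0) -> no => not a false positive
query owl: checks bit4=1, bit5=0 (has a 0) -> no => not a false positive
False positives (alphabetical): none

Answer: none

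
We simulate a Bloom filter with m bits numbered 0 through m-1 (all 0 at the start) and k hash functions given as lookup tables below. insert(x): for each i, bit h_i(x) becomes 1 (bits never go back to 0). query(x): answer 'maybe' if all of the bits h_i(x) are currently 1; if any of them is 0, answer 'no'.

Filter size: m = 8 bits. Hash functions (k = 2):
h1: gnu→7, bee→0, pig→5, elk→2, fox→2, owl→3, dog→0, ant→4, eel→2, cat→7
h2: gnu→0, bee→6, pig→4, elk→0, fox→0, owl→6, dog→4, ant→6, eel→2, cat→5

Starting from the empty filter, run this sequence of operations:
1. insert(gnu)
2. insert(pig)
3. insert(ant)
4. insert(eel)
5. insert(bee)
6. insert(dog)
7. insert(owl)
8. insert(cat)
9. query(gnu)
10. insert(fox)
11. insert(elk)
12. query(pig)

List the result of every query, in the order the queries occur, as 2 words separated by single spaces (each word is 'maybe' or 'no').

Answer: maybe maybe

Derivation:
Start: bits=00000000
Op 1: insert gnu -> sets bits 0 7 -> bits=10000001
Op 2: insert pig -> sets bits 4 5 -> bits=10001101
Op 3: insert ant -> sets bits 4 6 -> bits=10001111
Op 4: insert eel -> sets bits 2 -> bits=10101111
Op 5: insert bee -> sets bits 0 6 -> bits=10101111
Op 6: insert dog -> sets bits 0 4 -> bits=10101111
Op 7: insert owl -> sets bits 3 6 -> bits=10111111
Op 8: insert cat -> sets bits 5 7 -> bits=10111111
Op 9: query gnu -> checks bit0=1, bit7=1 (all 1) -> maybe
Op 10: insert fox -> sets bits 0 2 -> bits=10111111
Op 11: insert elk -> sets bits 0 2 -> bits=10111111
Op 12: query pig -> checks bit4=1, bit5=1 (all 1) -> maybe
Query results in order: maybe maybe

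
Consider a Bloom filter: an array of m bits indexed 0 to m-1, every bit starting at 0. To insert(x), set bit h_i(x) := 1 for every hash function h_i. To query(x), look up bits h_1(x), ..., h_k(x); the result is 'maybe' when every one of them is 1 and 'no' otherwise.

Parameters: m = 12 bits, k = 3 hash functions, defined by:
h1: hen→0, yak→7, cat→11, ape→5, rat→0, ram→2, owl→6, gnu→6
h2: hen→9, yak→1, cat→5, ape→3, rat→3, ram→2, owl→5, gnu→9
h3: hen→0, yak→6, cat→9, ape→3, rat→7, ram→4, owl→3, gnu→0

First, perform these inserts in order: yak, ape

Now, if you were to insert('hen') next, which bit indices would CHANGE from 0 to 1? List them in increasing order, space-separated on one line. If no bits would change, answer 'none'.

Start: bits=000000000000
After insert 'yak': sets bits 1 6 7 -> bits=010000110000
After insert 'ape': sets bits 3 5 -> bits=010101110000
insert 'hen' would touch bits 0 9; currently bit0=0, bit9=0
Bits that are 0 among those (would change 0->1): 0 9

Answer: 0 9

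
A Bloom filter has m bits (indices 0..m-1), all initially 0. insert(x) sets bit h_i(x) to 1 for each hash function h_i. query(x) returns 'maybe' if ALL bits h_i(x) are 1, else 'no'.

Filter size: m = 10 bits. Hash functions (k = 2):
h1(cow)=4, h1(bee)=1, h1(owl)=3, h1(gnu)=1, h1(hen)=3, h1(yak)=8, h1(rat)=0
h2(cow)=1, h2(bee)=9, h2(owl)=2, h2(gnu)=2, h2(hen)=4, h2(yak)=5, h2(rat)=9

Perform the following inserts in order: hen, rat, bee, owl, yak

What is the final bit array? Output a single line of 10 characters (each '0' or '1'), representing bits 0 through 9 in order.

Answer: 1111110011

Derivation:
Start: bits=0000000000
After insert 'hen': sets bits 3 4 -> bits=0001100000
After insert 'rat': sets bits 0 9 -> bits=1001100001
After insert 'bee': sets bits 1 9 -> bits=1101100001
After insert 'owl': sets bits 2 3 -> bits=1111100001
After insert 'yak': sets bits 5 8 -> bits=1111110011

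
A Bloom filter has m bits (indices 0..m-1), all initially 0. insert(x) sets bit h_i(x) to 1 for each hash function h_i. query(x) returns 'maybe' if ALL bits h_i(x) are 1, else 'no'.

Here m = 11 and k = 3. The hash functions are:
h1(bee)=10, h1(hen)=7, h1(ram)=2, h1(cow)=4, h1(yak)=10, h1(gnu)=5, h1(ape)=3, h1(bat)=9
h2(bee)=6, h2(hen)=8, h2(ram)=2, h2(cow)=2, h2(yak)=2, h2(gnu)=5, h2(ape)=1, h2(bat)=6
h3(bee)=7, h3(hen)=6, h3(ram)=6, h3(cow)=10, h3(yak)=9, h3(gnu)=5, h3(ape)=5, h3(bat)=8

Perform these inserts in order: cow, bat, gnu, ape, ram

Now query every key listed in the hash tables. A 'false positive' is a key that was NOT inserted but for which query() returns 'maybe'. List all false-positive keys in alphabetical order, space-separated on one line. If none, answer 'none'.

Start: bits=00000000000
After insert 'cow': sets bits 2 4 10 -> bits=00101000001
After insert 'bat': sets bits 6 8 9 -> bits=00101010111
After insert 'gnu': sets bits 5 -> bits=00101110111
After insert 'ape': sets bits 1 3 5 -> bits=01111110111
After insert 'ram': sets bits 2 6 -> bits=01111110111
Not inserted: bee hen yak — query each against bits=01111110111:
query bee: checks bit6=1, bit7=0, bit10=1 (has a 0) -> no => not a false positive
query hen: checks bit6=1, bit7=0, bit8=1 (has a 0) -> no => not a false positive
query yak: checks bit2=1, bit9=1, bit10=1 (all 1) -> maybe => FALSE POSITIVE
False positives (alphabetical): yak

Answer: yak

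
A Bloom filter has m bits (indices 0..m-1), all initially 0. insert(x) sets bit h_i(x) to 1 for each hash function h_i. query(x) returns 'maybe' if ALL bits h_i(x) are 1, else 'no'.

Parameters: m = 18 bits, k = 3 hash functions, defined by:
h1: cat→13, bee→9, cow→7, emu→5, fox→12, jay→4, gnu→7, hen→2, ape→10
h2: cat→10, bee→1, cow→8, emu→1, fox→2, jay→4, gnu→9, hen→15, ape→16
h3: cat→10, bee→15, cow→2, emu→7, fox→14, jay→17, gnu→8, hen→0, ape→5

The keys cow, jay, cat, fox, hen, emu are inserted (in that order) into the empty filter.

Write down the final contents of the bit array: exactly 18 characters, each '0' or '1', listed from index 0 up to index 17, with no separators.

Start: bits=000000000000000000
After insert 'cow': sets bits 2 7 8 -> bits=001000011000000000
After insert 'jay': sets bits 4 17 -> bits=001010011000000001
After insert 'cat': sets bits 10 13 -> bits=001010011010010001
After insert 'fox': sets bits 2 12 14 -> bits=001010011010111001
After insert 'hen': sets bits 0 2 15 -> bits=101010011010111101
After insert 'emu': sets bits 1 5 7 -> bits=111011011010111101

Answer: 111011011010111101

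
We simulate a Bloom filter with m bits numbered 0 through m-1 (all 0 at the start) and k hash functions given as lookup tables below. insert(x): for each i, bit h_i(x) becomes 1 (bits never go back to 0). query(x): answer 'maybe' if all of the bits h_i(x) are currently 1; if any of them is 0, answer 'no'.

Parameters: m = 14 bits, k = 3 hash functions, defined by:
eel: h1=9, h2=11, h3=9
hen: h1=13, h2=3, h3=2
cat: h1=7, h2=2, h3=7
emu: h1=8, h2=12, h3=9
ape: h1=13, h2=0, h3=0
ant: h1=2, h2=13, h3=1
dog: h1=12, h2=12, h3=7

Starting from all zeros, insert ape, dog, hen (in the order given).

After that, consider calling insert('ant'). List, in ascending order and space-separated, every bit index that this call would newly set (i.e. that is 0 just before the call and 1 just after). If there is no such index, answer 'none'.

Answer: 1

Derivation:
Start: bits=00000000000000
After insert 'ape': sets bits 0 13 -> bits=10000000000001
After insert 'dog': sets bits 7 12 -> bits=10000001000011
After insert 'hen': sets bits 2 3 13 -> bits=10110001000011
insert 'ant' would touch bits 1 2 13; currently bit1=0, bit2=1, bit13=1
Bits that are 0 among those (would change 0->1): 1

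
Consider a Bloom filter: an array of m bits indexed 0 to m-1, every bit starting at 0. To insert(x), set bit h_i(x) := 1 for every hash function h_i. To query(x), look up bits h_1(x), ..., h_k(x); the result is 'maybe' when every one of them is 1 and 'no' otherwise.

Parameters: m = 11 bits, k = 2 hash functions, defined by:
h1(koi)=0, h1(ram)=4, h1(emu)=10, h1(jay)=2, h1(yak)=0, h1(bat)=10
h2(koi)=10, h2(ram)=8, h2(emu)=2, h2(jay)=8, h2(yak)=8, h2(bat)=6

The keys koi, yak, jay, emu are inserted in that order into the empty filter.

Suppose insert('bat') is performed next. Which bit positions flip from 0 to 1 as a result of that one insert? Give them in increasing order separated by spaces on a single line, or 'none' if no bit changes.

Start: bits=00000000000
After insert 'koi': sets bits 0 10 -> bits=10000000001
After insert 'yak': sets bits 0 8 -> bits=10000000101
After insert 'jay': sets bits 2 8 -> bits=10100000101
After insert 'emu': sets bits 2 10 -> bits=10100000101
insert 'bat' would touch bits 6 10; currently bit6=0, bit10=1
Bits that are 0 among those (would change 0->1): 6

Answer: 6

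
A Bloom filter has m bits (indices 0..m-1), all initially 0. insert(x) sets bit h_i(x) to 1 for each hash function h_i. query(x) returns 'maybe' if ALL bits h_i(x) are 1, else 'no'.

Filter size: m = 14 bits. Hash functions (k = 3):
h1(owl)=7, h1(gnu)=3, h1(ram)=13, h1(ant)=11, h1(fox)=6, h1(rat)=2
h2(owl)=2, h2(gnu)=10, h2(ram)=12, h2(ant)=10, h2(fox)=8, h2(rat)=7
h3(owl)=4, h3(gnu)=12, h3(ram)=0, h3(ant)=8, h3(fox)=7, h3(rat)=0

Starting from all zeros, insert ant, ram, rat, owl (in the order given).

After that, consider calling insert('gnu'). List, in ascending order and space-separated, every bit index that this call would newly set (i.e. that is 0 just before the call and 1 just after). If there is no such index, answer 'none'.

Start: bits=00000000000000
After insert 'ant': sets bits 8 10 11 -> bits=00000000101100
After insert 'ram': sets bits 0 12 13 -> bits=10000000101111
After insert 'rat': sets bits 0 2 7 -> bits=10100001101111
After insert 'owl': sets bits 2 4 7 -> bits=10101001101111
insert 'gnu' would touch bits 3 10 12; currently bit3=0, bit10=1, bit12=1
Bits that are 0 among those (would change 0->1): 3

Answer: 3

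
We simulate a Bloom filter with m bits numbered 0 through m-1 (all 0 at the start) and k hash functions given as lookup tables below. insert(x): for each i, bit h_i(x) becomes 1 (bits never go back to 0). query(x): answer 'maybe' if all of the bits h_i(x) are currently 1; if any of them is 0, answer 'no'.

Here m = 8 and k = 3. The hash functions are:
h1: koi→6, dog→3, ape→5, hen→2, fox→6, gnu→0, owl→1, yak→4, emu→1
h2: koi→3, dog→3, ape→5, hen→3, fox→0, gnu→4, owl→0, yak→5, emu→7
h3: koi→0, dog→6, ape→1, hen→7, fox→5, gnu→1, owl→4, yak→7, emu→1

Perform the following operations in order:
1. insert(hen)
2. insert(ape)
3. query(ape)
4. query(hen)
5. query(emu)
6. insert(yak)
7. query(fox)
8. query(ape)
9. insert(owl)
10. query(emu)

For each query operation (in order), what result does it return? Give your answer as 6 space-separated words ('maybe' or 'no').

Start: bits=00000000
Op 1: insert hen -> sets bits 2 3 7 -> bits=00110001
Op 2: insert ape -> sets bits 1 5 -> bits=01110101
Op 3: query ape -> checks bit1=1, bit5=1 (all 1) -> maybe
Op 4: query hen -> checks bit2=1, bit3=1, bit7=1 (all 1) -> maybe
Op 5: query emu -> checks bit1=1, bit7=1 (all 1) -> maybe
Op 6: insert yak -> sets bits 4 5 7 -> bits=01111101
Op 7: query fox -> checks bit0=0, bit5=1, bit6=0 (has a 0) -> no
Op 8: query ape -> checks bit1=1, bit5=1 (all 1) -> maybe
Op 9: insert owl -> sets bits 0 1 4 -> bits=11111101
Op 10: query emu -> checks bit1=1, bit7=1 (all 1) -> maybe
Query results in order: maybe maybe maybe no maybe maybe

Answer: maybe maybe maybe no maybe maybe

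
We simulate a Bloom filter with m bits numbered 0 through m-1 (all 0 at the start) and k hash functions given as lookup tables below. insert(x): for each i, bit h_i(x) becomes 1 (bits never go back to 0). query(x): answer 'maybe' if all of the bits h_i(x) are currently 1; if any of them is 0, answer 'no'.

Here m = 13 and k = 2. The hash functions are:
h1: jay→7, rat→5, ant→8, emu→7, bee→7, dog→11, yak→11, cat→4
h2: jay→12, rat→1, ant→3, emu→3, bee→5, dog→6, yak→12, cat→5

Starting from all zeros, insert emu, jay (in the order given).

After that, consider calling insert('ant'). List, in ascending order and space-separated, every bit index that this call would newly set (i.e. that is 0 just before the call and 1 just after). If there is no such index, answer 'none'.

Start: bits=0000000000000
After insert 'emu': sets bits 3 7 -> bits=0001000100000
After insert 'jay': sets bits 7 12 -> bits=0001000100001
insert 'ant' would touch bits 3 8; currently bit3=1, bit8=0
Bits that are 0 among those (would change 0->1): 8

Answer: 8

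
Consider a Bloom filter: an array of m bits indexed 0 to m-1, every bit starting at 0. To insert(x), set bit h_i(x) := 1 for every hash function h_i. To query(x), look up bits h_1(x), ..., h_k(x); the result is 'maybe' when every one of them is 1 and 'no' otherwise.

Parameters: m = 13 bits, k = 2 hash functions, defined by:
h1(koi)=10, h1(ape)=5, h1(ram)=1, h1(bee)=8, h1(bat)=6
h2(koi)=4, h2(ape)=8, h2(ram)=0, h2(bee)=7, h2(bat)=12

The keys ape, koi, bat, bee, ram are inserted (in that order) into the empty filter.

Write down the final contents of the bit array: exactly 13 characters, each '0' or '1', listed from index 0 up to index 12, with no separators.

Answer: 1100111110101

Derivation:
Start: bits=0000000000000
After insert 'ape': sets bits 5 8 -> bits=0000010010000
After insert 'koi': sets bits 4 10 -> bits=0000110010100
After insert 'bat': sets bits 6 12 -> bits=0000111010101
After insert 'bee': sets bits 7 8 -> bits=0000111110101
After insert 'ram': sets bits 0 1 -> bits=1100111110101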